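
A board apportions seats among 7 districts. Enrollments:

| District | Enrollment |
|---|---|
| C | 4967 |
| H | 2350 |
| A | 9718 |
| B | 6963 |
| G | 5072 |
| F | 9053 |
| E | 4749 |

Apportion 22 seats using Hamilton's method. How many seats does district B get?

The standard divisor is 42872/22 ≈ 1948.727.
Standard quotas: C 2.5488, H 1.2059, A 4.9868, B 3.5731, G 2.6027, F 4.6456, E 2.4370.
Lower quotas: C 2, H 1, A 4, B 3, G 2, F 4, E 2 (sum 18, leaving 4 seats).
Remainders in descending order: A 0.9868, F 0.6456, G 0.6027, B 0.5731, C 0.5488, E 0.4370, H 0.2059.
Largest remainders: A, F, G, B receive the extra seats.
B receives 4.

4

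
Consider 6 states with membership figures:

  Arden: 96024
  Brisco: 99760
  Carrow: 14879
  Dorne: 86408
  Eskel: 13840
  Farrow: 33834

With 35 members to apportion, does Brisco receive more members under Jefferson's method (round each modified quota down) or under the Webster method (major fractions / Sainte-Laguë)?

Jefferson

Jefferson: Arden 10, Brisco 11, Carrow 1, Dorne 9, Eskel 1, Farrow 3.
Webster: Arden 10, Brisco 10, Carrow 2, Dorne 9, Eskel 1, Farrow 3.
Brisco gets 11 under Jefferson and 10 under Webster.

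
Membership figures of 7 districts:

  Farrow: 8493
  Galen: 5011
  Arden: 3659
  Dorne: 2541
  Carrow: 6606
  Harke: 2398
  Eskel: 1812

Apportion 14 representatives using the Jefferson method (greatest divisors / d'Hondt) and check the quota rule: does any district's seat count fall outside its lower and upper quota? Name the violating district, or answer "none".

none

Standard quotas: Farrow 3.896, Galen 2.299, Arden 1.678, Dorne 1.166, Carrow 3.030, Harke 1.100, Eskel 0.831.
Jefferson allocation: Farrow 4, Galen 2, Arden 2, Dorne 1, Carrow 3, Harke 1, Eskel 1.
Every allocation lies between the lower and upper quota.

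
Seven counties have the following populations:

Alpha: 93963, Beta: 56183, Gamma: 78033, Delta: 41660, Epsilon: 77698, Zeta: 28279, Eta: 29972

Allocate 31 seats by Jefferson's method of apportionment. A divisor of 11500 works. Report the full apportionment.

Alpha: 8; Beta: 4; Gamma: 6; Delta: 3; Epsilon: 6; Zeta: 2; Eta: 2

With modified divisor 11500: modified quotas Alpha 8.171, Beta 4.885, Gamma 6.785, Delta 3.623, Epsilon 6.756, Zeta 2.459, Eta 2.606.
Rounding down: Alpha 8, Beta 4, Gamma 6, Delta 3, Epsilon 6, Zeta 2, Eta 2 (total 31).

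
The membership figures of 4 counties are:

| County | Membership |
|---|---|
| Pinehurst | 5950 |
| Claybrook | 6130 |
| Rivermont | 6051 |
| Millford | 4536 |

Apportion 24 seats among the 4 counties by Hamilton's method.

Pinehurst: 6, Claybrook: 7, Rivermont: 6, Millford: 5

Total 22667; standard divisor 22667/24 ≈ 944.458.
Standard quotas: Pinehurst 6.2999, Claybrook 6.4905, Rivermont 6.4068, Millford 4.8028.
Lower quotas: Pinehurst 6, Claybrook 6, Rivermont 6, Millford 4 (sum 22, leaving 2 seats).
Remainders in descending order: Millford 0.8028, Claybrook 0.4905, Rivermont 0.4068, Pinehurst 0.2999.
Largest remainders: Millford, Claybrook receive the extra seats.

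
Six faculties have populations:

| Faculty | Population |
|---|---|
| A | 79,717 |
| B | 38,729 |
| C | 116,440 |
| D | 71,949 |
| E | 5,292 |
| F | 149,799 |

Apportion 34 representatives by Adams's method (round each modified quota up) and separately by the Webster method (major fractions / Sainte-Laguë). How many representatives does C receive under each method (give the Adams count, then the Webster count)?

8 and 9

Adams: A 6, B 3, C 8, D 5, E 1, F 11.
Webster: A 6, B 3, C 9, D 5, E 0, F 11.
C gets 8 under Adams and 9 under Webster.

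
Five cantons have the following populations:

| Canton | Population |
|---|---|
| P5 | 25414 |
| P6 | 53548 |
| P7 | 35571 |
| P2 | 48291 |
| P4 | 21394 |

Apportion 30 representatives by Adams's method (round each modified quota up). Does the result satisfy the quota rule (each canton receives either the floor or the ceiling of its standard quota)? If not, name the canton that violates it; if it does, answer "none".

Standard quotas: P5 4.139, P6 8.720, P7 5.793, P2 7.864, P4 3.484.
Adams allocation: P5 4, P6 8, P7 6, P2 8, P4 4.
Every allocation lies between the lower and upper quota.

none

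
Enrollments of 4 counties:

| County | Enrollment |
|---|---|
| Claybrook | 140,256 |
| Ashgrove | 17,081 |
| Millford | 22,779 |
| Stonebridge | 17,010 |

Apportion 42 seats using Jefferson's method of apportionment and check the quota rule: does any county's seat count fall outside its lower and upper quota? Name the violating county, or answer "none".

Claybrook

Standard quotas: Claybrook 29.883, Ashgrove 3.639, Millford 4.853, Stonebridge 3.624.
Jefferson allocation: Claybrook 31, Ashgrove 3, Millford 5, Stonebridge 3.
Claybrook has quota 29.883 (lower 29, upper 30) but receives 31 — outside the quota interval.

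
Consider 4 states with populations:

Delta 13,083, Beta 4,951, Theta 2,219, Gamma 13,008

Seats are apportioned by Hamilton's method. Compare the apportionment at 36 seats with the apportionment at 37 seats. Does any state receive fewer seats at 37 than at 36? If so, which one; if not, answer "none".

At 36 seats: Delta 14, Beta 5, Theta 3, Gamma 14.
At 37 seats: Delta 15, Beta 6, Theta 2, Gamma 14.
Theta drops from 3 to 2.

Theta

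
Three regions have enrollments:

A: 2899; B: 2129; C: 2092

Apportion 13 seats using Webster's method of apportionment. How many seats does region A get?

5

Standard divisor 7120/13 ≈ 547.692; standard quotas: A 5.293, B 3.887, C 3.820.
Rounding to the nearest integer gives A 5, B 4, C 4 — total 13, matching the house size, so no adjustment is needed.
A receives 5.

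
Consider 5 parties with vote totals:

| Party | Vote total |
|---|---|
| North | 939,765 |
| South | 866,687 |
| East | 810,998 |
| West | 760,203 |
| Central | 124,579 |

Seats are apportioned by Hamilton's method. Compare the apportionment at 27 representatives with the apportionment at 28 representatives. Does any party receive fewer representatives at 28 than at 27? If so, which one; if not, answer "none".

none

At 27 seats: North 7, South 7, East 6, West 6, Central 1.
At 28 seats: North 8, South 7, East 6, West 6, Central 1.
No party's allocation decreased.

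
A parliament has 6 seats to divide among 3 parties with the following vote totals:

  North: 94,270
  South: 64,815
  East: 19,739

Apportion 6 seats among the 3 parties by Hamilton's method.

North 3; South 2; East 1

Total 178824; standard divisor 178824/6 = 29804.
Standard quotas: North 3.1630, South 2.1747, East 0.6623.
Lower quotas: North 3, South 2, East 0 (sum 5, leaving 1 seat).
Remainders in descending order: East 0.6623, South 0.1747, North 0.1630.
The surplus seat goes to East.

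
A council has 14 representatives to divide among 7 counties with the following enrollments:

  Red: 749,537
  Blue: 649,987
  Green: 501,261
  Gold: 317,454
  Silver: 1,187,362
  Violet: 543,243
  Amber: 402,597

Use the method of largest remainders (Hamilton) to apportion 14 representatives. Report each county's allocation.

Standard divisor: 4351441 ÷ 14 ≈ 310817.214.
Standard quotas: Red 2.4115, Blue 2.0912, Green 1.6127, Gold 1.0214, Silver 3.8201, Violet 1.7478, Amber 1.2953.
Lower quotas: Red 2, Blue 2, Green 1, Gold 1, Silver 3, Violet 1, Amber 1 (sum 11, leaving 3 seats).
Remainders in descending order: Silver 0.8201, Violet 0.7478, Green 0.6127, Red 0.4115, Amber 0.2953, Blue 0.0912, Gold 0.0214.
The surplus seats go to Silver, Violet, Green.

Red 2, Blue 2, Green 2, Gold 1, Silver 4, Violet 2, Amber 1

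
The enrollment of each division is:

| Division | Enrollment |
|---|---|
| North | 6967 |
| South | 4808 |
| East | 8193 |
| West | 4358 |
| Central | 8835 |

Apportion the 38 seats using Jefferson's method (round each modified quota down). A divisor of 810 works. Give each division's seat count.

North 8; South 5; East 10; West 5; Central 10

With modified divisor 810: modified quotas North 8.601, South 5.936, East 10.115, West 5.380, Central 10.907.
Rounding down: North 8, South 5, East 10, West 5, Central 10 (total 38).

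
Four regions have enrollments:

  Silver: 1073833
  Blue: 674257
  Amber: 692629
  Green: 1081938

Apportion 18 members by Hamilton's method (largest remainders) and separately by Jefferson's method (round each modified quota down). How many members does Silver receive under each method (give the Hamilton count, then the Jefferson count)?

5 and 6

Hamilton: Silver 5, Blue 3, Amber 4, Green 6.
Jefferson: Silver 6, Blue 3, Amber 3, Green 6.
Silver gets 5 under Hamilton and 6 under Jefferson.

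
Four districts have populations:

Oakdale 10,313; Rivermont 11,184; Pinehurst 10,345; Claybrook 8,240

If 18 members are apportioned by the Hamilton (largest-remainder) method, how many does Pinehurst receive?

The standard divisor is 40082/18 ≈ 2226.778.
Standard quotas: Oakdale 4.6314, Rivermont 5.0225, Pinehurst 4.6457, Claybrook 3.7004.
Lower quotas: Oakdale 4, Rivermont 5, Pinehurst 4, Claybrook 3 (sum 16, leaving 2 seats).
Remainders in descending order: Claybrook 0.7004, Pinehurst 0.6457, Oakdale 0.6314, Rivermont 0.0225.
The surplus seats go to Claybrook, Pinehurst.
Pinehurst receives 5.

5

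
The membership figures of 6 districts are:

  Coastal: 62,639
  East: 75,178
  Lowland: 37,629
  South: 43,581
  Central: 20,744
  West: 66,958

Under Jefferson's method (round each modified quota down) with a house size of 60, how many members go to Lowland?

7

Standard divisor 306729/60 ≈ 5112.15; standard quotas: Coastal 12.253, East 14.706, Lowland 7.361, South 8.525, Central 4.058, West 13.098.
Rounding down gives 12, 14, 7, 8, 4, 13 = 58 seats, so the divisor must be adjusted.
With modified divisor 4830: modified quotas Coastal 12.969, East 15.565, Lowland 7.791, South 9.023, Central 4.295, West 13.863.
Rounding down: Coastal 12, East 15, Lowland 7, South 9, Central 4, West 13 (total 60).
Lowland receives 7.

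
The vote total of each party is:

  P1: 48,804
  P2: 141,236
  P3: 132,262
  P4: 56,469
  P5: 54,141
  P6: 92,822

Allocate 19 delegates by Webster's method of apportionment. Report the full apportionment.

P1 2, P2 5, P3 5, P4 2, P5 2, P6 3

Standard divisor 525734/19 ≈ 27670.211; standard quotas: P1 1.764, P2 5.104, P3 4.780, P4 2.041, P5 1.957, P6 3.355.
Rounding to the nearest integer gives P1 2, P2 5, P3 5, P4 2, P5 2, P6 3 — total 19, matching the house size, so no adjustment is needed.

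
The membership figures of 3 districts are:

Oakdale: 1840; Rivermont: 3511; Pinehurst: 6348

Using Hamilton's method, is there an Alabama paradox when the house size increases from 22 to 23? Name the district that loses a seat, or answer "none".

At 22 seats: Oakdale 3, Rivermont 7, Pinehurst 12.
At 23 seats: Oakdale 4, Rivermont 7, Pinehurst 12.
No district's allocation decreased.

none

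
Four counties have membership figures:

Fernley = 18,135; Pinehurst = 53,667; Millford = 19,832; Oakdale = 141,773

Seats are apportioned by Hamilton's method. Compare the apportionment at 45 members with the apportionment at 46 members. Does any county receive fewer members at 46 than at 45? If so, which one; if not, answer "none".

At 45 seats: Fernley 4, Pinehurst 10, Millford 4, Oakdale 27.
At 46 seats: Fernley 3, Pinehurst 11, Millford 4, Oakdale 28.
Fernley drops from 4 to 3.

Fernley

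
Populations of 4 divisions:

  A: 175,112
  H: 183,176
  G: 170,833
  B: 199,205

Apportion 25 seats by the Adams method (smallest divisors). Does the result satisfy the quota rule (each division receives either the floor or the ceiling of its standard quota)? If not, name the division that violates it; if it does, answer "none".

none

Standard quotas: A 6.011, H 6.288, G 5.864, B 6.838.
Adams allocation: A 6, H 6, G 6, B 7.
Every allocation lies between the lower and upper quota.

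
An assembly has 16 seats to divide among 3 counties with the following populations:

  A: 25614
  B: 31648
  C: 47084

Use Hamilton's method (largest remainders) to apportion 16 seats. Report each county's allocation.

A 4; B 5; C 7

Total 104346; standard divisor 104346/16 ≈ 6521.625.
Standard quotas: A 3.9275, B 4.8528, C 7.2197.
Lower quotas: A 3, B 4, C 7 (sum 14, leaving 2 seats).
Remainders in descending order: A 0.9275, B 0.8528, C 0.2197.
The surplus seats go to A, B.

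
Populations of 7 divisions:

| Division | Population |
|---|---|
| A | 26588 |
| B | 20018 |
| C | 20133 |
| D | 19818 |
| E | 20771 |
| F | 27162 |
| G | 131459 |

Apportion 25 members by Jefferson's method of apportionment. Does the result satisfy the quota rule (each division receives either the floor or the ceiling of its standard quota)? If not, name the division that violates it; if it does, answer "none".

none

Standard quotas: A 2.499, B 1.882, C 1.893, D 1.863, E 1.953, F 2.553, G 12.358.
Jefferson allocation: A 2, B 2, C 2, D 2, E 2, F 2, G 13.
Every allocation lies between the lower and upper quota.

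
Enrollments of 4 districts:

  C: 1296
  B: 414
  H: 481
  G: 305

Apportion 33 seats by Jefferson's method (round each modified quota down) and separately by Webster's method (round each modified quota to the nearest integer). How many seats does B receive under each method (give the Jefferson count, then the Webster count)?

5 and 6

Jefferson: C 18, B 5, H 6, G 4.
Webster: C 17, B 6, H 6, G 4.
B gets 5 under Jefferson and 6 under Webster.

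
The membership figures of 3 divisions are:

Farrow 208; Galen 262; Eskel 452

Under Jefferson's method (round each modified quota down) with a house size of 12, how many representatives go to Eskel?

6

Standard divisor 922/12 ≈ 76.833; standard quotas: Farrow 2.707, Galen 3.410, Eskel 5.883.
Rounding down gives 2, 3, 5 = 10 seats, so the divisor must be adjusted.
With modified divisor 67: modified quotas Farrow 3.104, Galen 3.910, Eskel 6.746.
Rounding down: Farrow 3, Galen 3, Eskel 6 (total 12).
Eskel receives 6.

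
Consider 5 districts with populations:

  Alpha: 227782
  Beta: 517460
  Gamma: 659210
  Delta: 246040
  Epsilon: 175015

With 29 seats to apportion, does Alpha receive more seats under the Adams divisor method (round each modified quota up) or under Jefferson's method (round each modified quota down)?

Adams

Adams: Alpha 4, Beta 8, Gamma 10, Delta 4, Epsilon 3.
Jefferson: Alpha 3, Beta 8, Gamma 11, Delta 4, Epsilon 3.
Alpha gets 4 under Adams and 3 under Jefferson.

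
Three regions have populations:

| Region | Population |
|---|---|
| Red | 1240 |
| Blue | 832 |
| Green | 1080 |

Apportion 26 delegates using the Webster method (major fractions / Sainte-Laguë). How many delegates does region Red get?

10

Standard divisor 3152/26 ≈ 121.231; standard quotas: Red 10.228, Blue 6.863, Green 8.909.
Rounding to the nearest integer gives Red 10, Blue 7, Green 9 — total 26, matching the house size, so no adjustment is needed.
Red receives 10.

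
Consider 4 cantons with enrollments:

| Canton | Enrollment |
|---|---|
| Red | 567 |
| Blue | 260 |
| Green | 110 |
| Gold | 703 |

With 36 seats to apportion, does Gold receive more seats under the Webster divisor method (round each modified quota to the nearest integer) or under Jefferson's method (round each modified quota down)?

Jefferson

Webster: Red 13, Blue 6, Green 2, Gold 15.
Jefferson: Red 13, Blue 5, Green 2, Gold 16.
Gold gets 15 under Webster and 16 under Jefferson.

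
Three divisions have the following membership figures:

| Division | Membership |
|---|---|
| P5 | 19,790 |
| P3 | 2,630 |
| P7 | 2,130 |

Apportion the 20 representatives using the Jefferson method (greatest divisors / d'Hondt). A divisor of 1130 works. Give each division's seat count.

P5 17, P3 2, P7 1

With modified divisor 1130: modified quotas P5 17.513, P3 2.327, P7 1.885.
Rounding down: P5 17, P3 2, P7 1 (total 20).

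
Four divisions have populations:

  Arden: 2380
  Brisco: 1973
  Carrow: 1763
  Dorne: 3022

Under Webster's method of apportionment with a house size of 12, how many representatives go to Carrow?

Standard divisor 9138/12 ≈ 761.5; standard quotas: Arden 3.125, Brisco 2.591, Carrow 2.315, Dorne 3.968.
Rounding to the nearest integer gives Arden 3, Brisco 3, Carrow 2, Dorne 4 — total 12, matching the house size, so no adjustment is needed.
Carrow receives 2.

2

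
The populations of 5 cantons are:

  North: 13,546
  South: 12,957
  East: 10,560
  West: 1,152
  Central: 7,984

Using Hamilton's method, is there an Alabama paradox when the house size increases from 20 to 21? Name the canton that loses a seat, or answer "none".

none

At 20 seats: North 6, South 6, East 5, West 0, Central 3.
At 21 seats: North 6, South 6, East 5, West 0, Central 4.
No canton's allocation decreased.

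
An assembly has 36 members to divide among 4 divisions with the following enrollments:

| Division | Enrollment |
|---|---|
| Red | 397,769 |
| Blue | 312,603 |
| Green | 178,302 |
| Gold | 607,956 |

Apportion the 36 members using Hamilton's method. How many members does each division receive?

Red 10, Blue 7, Green 4, Gold 15

Standard divisor: 1496630 ÷ 36 ≈ 41573.056.
Standard quotas: Red 9.5680, Blue 7.5194, Green 4.2889, Gold 14.6238.
Lower quotas: Red 9, Blue 7, Green 4, Gold 14 (sum 34, leaving 2 seats).
Remainders in descending order: Gold 0.6238, Red 0.5680, Blue 0.5194, Green 0.2889.
The surplus seats go to Gold, Red.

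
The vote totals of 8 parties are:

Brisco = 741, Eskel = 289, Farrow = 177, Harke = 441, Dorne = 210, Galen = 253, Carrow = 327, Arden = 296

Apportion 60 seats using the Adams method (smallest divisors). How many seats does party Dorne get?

Standard divisor 2734/60 ≈ 45.567; standard quotas: Brisco 16.262, Eskel 6.342, Farrow 3.884, Harke 9.678, Dorne 4.609, Galen 5.552, Carrow 7.176, Arden 6.496.
Rounding up gives 17, 7, 4, 10, 5, 6, 8, 7 = 64 seats, so the divisor must be adjusted.
With modified divisor 49.17: modified quotas Brisco 15.070, Eskel 5.878, Farrow 3.600, Harke 8.969, Dorne 4.271, Galen 5.145, Carrow 6.650, Arden 6.020.
Rounding up: Brisco 16, Eskel 6, Farrow 4, Harke 9, Dorne 5, Galen 6, Carrow 7, Arden 7 (total 60).
Dorne receives 5.

5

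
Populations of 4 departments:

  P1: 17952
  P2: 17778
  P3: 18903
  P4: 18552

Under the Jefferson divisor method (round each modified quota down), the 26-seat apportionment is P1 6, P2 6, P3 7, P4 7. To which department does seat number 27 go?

Priority for the next seat is population ÷ (current seats + 1).
Priorities: P1 2564.571, P2 2539.714, P3 2362.875, P4 2319.000.
Highest priority: P1.

P1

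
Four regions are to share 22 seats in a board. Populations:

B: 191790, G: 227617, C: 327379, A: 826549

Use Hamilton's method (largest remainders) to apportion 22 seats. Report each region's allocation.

Standard divisor: 1573335 ÷ 22 ≈ 71515.227.
Standard quotas: B 2.6818, G 3.1828, C 4.5778, A 11.5577.
Lower quotas: B 2, G 3, C 4, A 11 (sum 20, leaving 2 seats).
Remainders in descending order: B 0.6818, C 0.5778, A 0.5577, G 0.1828.
The surplus seats go to B, C.

B: 3, G: 3, C: 5, A: 11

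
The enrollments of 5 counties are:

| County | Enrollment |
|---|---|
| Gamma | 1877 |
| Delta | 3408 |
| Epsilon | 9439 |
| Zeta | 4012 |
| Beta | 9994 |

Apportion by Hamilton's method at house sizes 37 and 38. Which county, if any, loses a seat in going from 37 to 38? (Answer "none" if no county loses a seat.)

At 37 seats: Gamma 3, Delta 4, Epsilon 12, Zeta 5, Beta 13.
At 38 seats: Gamma 2, Delta 5, Epsilon 13, Zeta 5, Beta 13.
Gamma drops from 3 to 2.

Gamma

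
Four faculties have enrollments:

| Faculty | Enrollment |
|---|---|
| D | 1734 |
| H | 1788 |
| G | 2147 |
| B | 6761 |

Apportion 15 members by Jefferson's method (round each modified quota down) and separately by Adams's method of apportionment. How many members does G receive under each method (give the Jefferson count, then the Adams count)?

2 and 3

Jefferson: D 2, H 2, G 2, B 9.
Adams: D 2, H 2, G 3, B 8.
G gets 2 under Jefferson and 3 under Adams.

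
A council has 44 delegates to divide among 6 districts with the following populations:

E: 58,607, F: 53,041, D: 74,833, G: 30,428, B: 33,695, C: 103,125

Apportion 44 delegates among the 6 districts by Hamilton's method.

E 7; F 7; D 9; G 4; B 4; C 13

The standard divisor is 353729/44 ≈ 8039.295.
Standard quotas: E 7.2901, F 6.5977, D 9.3084, G 3.7849, B 4.1913, C 12.8276.
Lower quotas: E 7, F 6, D 9, G 3, B 4, C 12 (sum 41, leaving 3 seats).
Remainders in descending order: C 0.8276, G 0.7849, F 0.5977, D 0.3084, E 0.2901, B 0.1913.
Largest remainders: C, G, F receive the extra seats.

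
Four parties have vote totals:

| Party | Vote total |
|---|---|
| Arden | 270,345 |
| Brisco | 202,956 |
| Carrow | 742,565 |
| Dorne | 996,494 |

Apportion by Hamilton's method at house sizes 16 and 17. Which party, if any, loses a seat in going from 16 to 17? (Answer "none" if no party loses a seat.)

At 16 seats: Arden 2, Brisco 2, Carrow 5, Dorne 7.
At 17 seats: Arden 2, Brisco 1, Carrow 6, Dorne 8.
Brisco drops from 2 to 1.

Brisco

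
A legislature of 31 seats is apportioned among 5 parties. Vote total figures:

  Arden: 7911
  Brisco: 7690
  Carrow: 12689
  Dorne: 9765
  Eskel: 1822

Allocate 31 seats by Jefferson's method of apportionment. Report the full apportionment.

Standard divisor 39877/31 ≈ 1286.355; standard quotas: Arden 6.150, Brisco 5.978, Carrow 9.864, Dorne 7.591, Eskel 1.416.
Rounding down gives 6, 5, 9, 7, 1 = 28 seats, so the divisor must be adjusted.
With modified divisor 1200: modified quotas Arden 6.593, Brisco 6.408, Carrow 10.574, Dorne 8.137, Eskel 1.518.
Rounding down: Arden 6, Brisco 6, Carrow 10, Dorne 8, Eskel 1 (total 31).

Arden=6, Brisco=6, Carrow=10, Dorne=8, Eskel=1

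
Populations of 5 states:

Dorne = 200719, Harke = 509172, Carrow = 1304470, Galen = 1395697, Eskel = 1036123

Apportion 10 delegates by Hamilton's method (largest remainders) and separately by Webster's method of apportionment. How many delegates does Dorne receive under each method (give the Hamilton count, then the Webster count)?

Hamilton: Dorne 1, Harke 1, Carrow 3, Galen 3, Eskel 2.
Webster: Dorne 0, Harke 1, Carrow 3, Galen 3, Eskel 3.
Dorne gets 1 under Hamilton and 0 under Webster.

1 and 0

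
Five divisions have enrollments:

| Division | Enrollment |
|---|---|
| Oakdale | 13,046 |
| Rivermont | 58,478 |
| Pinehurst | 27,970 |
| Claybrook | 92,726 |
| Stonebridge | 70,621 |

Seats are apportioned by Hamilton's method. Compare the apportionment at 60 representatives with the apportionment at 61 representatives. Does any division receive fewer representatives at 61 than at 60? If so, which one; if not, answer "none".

At 60 seats: Oakdale 3, Rivermont 13, Pinehurst 7, Claybrook 21, Stonebridge 16.
At 61 seats: Oakdale 3, Rivermont 14, Pinehurst 6, Claybrook 22, Stonebridge 16.
Pinehurst drops from 7 to 6.

Pinehurst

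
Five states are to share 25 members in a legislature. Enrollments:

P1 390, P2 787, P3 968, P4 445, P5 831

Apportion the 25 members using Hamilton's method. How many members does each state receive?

The standard divisor is 3421/25 ≈ 136.84.
Standard quotas: P1 2.850, P2 5.751, P3 7.074, P4 3.252, P5 6.073.
Lower quotas: P1 2, P2 5, P3 7, P4 3, P5 6 (sum 23, leaving 2 seats).
Remainders in descending order: P1 0.850, P2 0.751, P4 0.252, P3 0.074, P5 0.073.
Largest remainders: P1, P2 receive the extra seats.

P1 3, P2 6, P3 7, P4 3, P5 6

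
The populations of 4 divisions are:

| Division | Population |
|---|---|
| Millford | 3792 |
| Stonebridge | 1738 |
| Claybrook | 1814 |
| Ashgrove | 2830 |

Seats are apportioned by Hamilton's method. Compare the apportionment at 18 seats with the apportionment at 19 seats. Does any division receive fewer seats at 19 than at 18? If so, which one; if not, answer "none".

At 18 seats: Millford 7, Stonebridge 3, Claybrook 3, Ashgrove 5.
At 19 seats: Millford 7, Stonebridge 3, Claybrook 4, Ashgrove 5.
No division's allocation decreased.

none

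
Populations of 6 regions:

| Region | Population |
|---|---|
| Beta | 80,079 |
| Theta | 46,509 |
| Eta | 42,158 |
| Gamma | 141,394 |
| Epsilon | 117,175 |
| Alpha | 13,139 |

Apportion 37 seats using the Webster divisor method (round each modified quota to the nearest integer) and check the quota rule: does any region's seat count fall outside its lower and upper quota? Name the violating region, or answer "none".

none

Standard quotas: Beta 6.727, Theta 3.907, Eta 3.541, Gamma 11.878, Epsilon 9.843, Alpha 1.104.
Webster allocation: Beta 7, Theta 4, Eta 3, Gamma 12, Epsilon 10, Alpha 1.
Every allocation lies between the lower and upper quota.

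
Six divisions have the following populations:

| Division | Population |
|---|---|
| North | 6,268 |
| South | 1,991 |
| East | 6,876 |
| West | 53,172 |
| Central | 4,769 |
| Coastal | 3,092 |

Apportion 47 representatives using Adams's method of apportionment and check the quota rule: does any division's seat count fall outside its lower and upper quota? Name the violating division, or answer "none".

West

Standard quotas: North 3.868, South 1.229, East 4.243, West 32.810, Central 2.943, Coastal 1.908.
Adams allocation: North 4, South 2, East 5, West 31, Central 3, Coastal 2.
West has quota 32.810 (lower 32, upper 33) but receives 31 — outside the quota interval.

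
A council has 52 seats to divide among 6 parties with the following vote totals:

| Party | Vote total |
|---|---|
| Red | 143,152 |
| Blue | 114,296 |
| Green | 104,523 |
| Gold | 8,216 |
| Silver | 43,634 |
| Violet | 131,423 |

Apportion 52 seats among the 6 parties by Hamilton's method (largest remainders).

Standard divisor: 545244 ÷ 52 ≈ 10485.462.
Standard quotas: Red 13.6524, Blue 10.9004, Green 9.9684, Gold 0.7836, Silver 4.1614, Violet 12.5338.
Lower quotas: Red 13, Blue 10, Green 9, Gold 0, Silver 4, Violet 12 (sum 48, leaving 4 seats).
Remainders in descending order: Green 0.9684, Blue 0.9004, Gold 0.7836, Red 0.6524, Violet 0.5338, Silver 0.1614.
Largest remainders: Green, Blue, Gold, Red receive the extra seats.

Red=14; Blue=11; Green=10; Gold=1; Silver=4; Violet=12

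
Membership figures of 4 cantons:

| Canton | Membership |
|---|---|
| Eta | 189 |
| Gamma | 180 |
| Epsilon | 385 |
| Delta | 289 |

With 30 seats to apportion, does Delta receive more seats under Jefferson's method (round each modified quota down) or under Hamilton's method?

Jefferson: Eta 5, Gamma 5, Epsilon 11, Delta 9.
Hamilton: Eta 6, Gamma 5, Epsilon 11, Delta 8.
Delta gets 9 under Jefferson and 8 under Hamilton.

Jefferson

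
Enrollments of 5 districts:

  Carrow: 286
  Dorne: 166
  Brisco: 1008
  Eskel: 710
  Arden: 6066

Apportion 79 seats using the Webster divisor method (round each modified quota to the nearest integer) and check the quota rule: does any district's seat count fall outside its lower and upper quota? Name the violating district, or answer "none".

Standard quotas: Carrow 2.743, Dorne 1.592, Brisco 9.669, Eskel 6.810, Arden 58.185.
Webster allocation: Carrow 3, Dorne 2, Brisco 10, Eskel 7, Arden 57.
Arden has quota 58.185 (lower 58, upper 59) but receives 57 — outside the quota interval.

Arden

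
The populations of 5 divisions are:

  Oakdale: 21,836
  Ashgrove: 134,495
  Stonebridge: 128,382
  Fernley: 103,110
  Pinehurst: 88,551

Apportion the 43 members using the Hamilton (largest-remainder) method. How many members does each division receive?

The standard divisor is 476374/43 ≈ 11078.465.
Standard quotas: Oakdale 1.9710, Ashgrove 12.1402, Stonebridge 11.5884, Fernley 9.3072, Pinehurst 7.9931.
Lower quotas: Oakdale 1, Ashgrove 12, Stonebridge 11, Fernley 9, Pinehurst 7 (sum 40, leaving 3 seats).
Remainders in descending order: Pinehurst 0.9931, Oakdale 0.9710, Stonebridge 0.5884, Fernley 0.3072, Ashgrove 0.1402.
Largest remainders: Pinehurst, Oakdale, Stonebridge receive the extra seats.

Oakdale=2, Ashgrove=12, Stonebridge=12, Fernley=9, Pinehurst=8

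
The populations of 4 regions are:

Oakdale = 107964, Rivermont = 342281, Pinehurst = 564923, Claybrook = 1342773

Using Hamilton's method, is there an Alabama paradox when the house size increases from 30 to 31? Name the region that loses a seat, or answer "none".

Oakdale

At 30 seats: Oakdale 2, Rivermont 4, Pinehurst 7, Claybrook 17.
At 31 seats: Oakdale 1, Rivermont 5, Pinehurst 7, Claybrook 18.
Oakdale drops from 2 to 1.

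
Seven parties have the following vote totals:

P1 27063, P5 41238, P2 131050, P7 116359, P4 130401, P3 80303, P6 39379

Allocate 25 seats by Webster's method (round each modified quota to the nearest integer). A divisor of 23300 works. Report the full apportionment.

With modified divisor 23300: modified quotas P1 1.162, P5 1.770, P2 5.624, P7 4.994, P4 5.597, P3 3.446, P6 1.690.
Rounding to the nearest integer: P1 1, P5 2, P2 6, P7 5, P4 6, P3 3, P6 2 (total 25).

P1 1, P5 2, P2 6, P7 5, P4 6, P3 3, P6 2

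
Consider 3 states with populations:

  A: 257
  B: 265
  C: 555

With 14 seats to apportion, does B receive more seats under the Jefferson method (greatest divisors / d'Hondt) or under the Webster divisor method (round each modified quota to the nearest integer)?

Webster

Jefferson: A 3, B 3, C 8.
Webster: A 3, B 4, C 7.
B gets 3 under Jefferson and 4 under Webster.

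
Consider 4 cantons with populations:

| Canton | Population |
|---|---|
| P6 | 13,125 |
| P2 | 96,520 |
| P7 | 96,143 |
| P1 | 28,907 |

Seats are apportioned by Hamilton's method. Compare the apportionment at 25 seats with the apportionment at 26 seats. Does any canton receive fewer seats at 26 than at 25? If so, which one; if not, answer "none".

P6

At 25 seats: P6 2, P2 10, P7 10, P1 3.
At 26 seats: P6 1, P2 11, P7 11, P1 3.
P6 drops from 2 to 1.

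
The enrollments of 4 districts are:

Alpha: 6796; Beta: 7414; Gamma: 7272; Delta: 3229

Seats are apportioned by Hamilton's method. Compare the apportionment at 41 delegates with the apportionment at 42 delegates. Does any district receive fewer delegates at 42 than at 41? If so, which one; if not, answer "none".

At 41 seats: Alpha 11, Beta 12, Gamma 12, Delta 6.
At 42 seats: Alpha 12, Beta 13, Gamma 12, Delta 5.
Delta drops from 6 to 5.

Delta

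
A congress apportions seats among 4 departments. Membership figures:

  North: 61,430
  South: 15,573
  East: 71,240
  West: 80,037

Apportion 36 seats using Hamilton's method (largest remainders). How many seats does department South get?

2

Standard divisor: 228280 ÷ 36 ≈ 6341.111.
Standard quotas: North 9.6876, South 2.4559, East 11.2346, West 12.6219.
Lower quotas: North 9, South 2, East 11, West 12 (sum 34, leaving 2 seats).
Remainders in descending order: North 0.6876, West 0.6219, South 0.4559, East 0.2346.
The surplus seats go to North, West.
South receives 2.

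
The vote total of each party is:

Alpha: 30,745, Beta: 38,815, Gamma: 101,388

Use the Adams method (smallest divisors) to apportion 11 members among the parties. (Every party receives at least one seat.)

Standard divisor 170948/11 ≈ 15540.727; standard quotas: Alpha 1.978, Beta 2.498, Gamma 6.524.
Rounding up gives 2, 3, 7 = 12 seats, so the divisor must be adjusted.
With modified divisor 18200: modified quotas Alpha 1.689, Beta 2.133, Gamma 5.571.
Rounding up: Alpha 2, Beta 3, Gamma 6 (total 11).

Alpha=2, Beta=3, Gamma=6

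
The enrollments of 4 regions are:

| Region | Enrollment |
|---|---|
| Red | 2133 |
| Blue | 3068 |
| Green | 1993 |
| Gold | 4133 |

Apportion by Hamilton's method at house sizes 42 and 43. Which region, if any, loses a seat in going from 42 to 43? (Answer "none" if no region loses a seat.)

At 42 seats: Red 8, Blue 11, Green 8, Gold 15.
At 43 seats: Red 8, Blue 12, Green 7, Gold 16.
Green drops from 8 to 7.

Green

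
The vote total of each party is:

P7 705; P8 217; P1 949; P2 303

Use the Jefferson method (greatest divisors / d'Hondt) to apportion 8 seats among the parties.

P7: 3, P8: 0, P1: 4, P2: 1

Standard divisor 2174/8 ≈ 271.75; standard quotas: P7 2.594, P8 0.799, P1 3.492, P2 1.115.
Rounding down gives 2, 0, 3, 1 = 6 seats, so the divisor must be adjusted.
With modified divisor 230: modified quotas P7 3.065, P8 0.943, P1 4.126, P2 1.317.
Rounding down: P7 3, P8 0, P1 4, P2 1 (total 8).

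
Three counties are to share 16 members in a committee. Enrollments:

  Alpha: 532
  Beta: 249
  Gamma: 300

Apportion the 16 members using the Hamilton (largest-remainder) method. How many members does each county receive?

Standard divisor: 1081 ÷ 16 ≈ 67.562.
Standard quotas: Alpha 7.874, Beta 3.685, Gamma 4.440.
Lower quotas: Alpha 7, Beta 3, Gamma 4 (sum 14, leaving 2 seats).
Remainders in descending order: Alpha 0.874, Beta 0.685, Gamma 0.440.
Largest remainders: Alpha, Beta receive the extra seats.

Alpha=8, Beta=4, Gamma=4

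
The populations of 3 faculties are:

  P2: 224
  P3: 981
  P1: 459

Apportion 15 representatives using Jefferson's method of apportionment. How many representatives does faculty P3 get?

9

Standard divisor 1664/15 ≈ 110.933; standard quotas: P2 2.019, P3 8.843, P1 4.138.
Rounding down gives 2, 8, 4 = 14 seats, so the divisor must be adjusted.
With modified divisor 100: modified quotas P2 2.240, P3 9.810, P1 4.590.
Rounding down: P2 2, P3 9, P1 4 (total 15).
P3 receives 9.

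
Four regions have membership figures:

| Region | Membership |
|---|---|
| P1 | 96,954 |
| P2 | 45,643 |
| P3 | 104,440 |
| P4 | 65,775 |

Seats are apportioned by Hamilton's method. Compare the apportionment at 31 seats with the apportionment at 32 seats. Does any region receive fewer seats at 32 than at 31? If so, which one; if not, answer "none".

At 31 seats: P1 10, P2 5, P3 10, P4 6.
At 32 seats: P1 10, P2 4, P3 11, P4 7.
P2 drops from 5 to 4.

P2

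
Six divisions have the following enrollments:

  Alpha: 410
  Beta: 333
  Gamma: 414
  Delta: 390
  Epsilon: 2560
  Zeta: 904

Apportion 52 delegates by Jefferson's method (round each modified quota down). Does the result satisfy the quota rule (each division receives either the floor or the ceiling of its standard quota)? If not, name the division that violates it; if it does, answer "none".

Epsilon

Standard quotas: Alpha 4.255, Beta 3.456, Gamma 4.296, Delta 4.047, Epsilon 26.566, Zeta 9.381.
Jefferson allocation: Alpha 4, Beta 3, Gamma 4, Delta 4, Epsilon 28, Zeta 9.
Epsilon has quota 26.566 (lower 26, upper 27) but receives 28 — outside the quota interval.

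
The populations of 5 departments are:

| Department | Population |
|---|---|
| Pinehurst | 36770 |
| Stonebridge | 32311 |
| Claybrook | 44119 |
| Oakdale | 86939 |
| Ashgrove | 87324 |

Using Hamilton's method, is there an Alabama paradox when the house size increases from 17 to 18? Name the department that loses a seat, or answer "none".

none

At 17 seats: Pinehurst 2, Stonebridge 2, Claybrook 3, Oakdale 5, Ashgrove 5.
At 18 seats: Pinehurst 2, Stonebridge 2, Claybrook 3, Oakdale 5, Ashgrove 6.
No department's allocation decreased.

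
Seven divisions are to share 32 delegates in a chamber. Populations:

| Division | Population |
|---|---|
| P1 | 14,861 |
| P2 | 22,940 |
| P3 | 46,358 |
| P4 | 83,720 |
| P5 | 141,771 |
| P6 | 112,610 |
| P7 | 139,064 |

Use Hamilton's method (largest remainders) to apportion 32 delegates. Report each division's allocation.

Standard divisor: 561324 ÷ 32 ≈ 17541.375.
Standard quotas: P1 0.8472, P2 1.3078, P3 2.6428, P4 4.7727, P5 8.0821, P6 6.4197, P7 7.9278.
Lower quotas: P1 0, P2 1, P3 2, P4 4, P5 8, P6 6, P7 7 (sum 28, leaving 4 seats).
Remainders in descending order: P7 0.9278, P1 0.8472, P4 0.7727, P3 0.6428, P6 0.4197, P2 0.3078, P5 0.0821.
The surplus seats go to P7, P1, P4, P3.

P1 1, P2 1, P3 3, P4 5, P5 8, P6 6, P7 8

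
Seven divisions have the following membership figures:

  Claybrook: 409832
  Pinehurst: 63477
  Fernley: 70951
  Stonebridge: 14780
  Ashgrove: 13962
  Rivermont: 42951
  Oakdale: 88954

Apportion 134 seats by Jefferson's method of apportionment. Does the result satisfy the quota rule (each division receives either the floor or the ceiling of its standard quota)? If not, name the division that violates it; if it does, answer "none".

Standard quotas: Claybrook 77.907, Pinehurst 12.067, Fernley 13.488, Stonebridge 2.810, Ashgrove 2.654, Rivermont 8.165, Oakdale 16.910.
Jefferson allocation: Claybrook 80, Pinehurst 12, Fernley 13, Stonebridge 2, Ashgrove 2, Rivermont 8, Oakdale 17.
Claybrook has quota 77.907 (lower 77, upper 78) but receives 80 — outside the quota interval.

Claybrook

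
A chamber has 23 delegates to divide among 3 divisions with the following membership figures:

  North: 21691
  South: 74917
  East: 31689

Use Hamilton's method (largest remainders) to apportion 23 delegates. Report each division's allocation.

Standard divisor: 128297 ÷ 23 ≈ 5578.13.
Standard quotas: North 3.8886, South 13.4305, East 5.6809.
Lower quotas: North 3, South 13, East 5 (sum 21, leaving 2 seats).
Remainders in descending order: North 0.8886, East 0.6809, South 0.4305.
The surplus seats go to North, East.

North: 4; South: 13; East: 6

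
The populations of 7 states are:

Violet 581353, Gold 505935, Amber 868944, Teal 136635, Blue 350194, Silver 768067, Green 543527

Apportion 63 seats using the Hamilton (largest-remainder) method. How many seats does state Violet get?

The standard divisor is 3754655/63 ≈ 59597.698.
Standard quotas: Violet 9.7546, Gold 8.4892, Amber 14.5802, Teal 2.2926, Blue 5.8760, Silver 12.8875, Green 9.1199.
Lower quotas: Violet 9, Gold 8, Amber 14, Teal 2, Blue 5, Silver 12, Green 9 (sum 59, leaving 4 seats).
Remainders in descending order: Silver 0.8875, Blue 0.8760, Violet 0.7546, Amber 0.5802, Gold 0.4892, Teal 0.2926, Green 0.1199.
The surplus seats go to Silver, Blue, Violet, Amber.
Violet receives 10.

10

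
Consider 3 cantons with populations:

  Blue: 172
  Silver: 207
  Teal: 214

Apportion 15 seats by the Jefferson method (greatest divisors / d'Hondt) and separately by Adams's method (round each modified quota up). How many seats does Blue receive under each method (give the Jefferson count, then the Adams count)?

4 and 5

Jefferson: Blue 4, Silver 5, Teal 6.
Adams: Blue 5, Silver 5, Teal 5.
Blue gets 4 under Jefferson and 5 under Adams.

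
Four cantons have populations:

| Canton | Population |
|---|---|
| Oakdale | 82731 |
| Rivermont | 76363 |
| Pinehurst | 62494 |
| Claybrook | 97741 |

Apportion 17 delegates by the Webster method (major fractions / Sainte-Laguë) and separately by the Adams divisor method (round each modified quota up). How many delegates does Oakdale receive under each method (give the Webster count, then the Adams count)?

5 and 4

Webster: Oakdale 5, Rivermont 4, Pinehurst 3, Claybrook 5.
Adams: Oakdale 4, Rivermont 4, Pinehurst 4, Claybrook 5.
Oakdale gets 5 under Webster and 4 under Adams.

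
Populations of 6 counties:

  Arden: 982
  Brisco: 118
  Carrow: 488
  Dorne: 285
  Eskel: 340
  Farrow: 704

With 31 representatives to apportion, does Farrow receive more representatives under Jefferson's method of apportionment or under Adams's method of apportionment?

Jefferson: Arden 11, Brisco 1, Carrow 5, Dorne 3, Eskel 3, Farrow 8.
Adams: Arden 10, Brisco 2, Carrow 5, Dorne 3, Eskel 4, Farrow 7.
Farrow gets 8 under Jefferson and 7 under Adams.

Jefferson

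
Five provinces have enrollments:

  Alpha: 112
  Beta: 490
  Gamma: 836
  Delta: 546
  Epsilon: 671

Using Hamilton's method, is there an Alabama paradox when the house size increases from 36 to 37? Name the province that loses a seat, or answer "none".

Alpha

At 36 seats: Alpha 2, Beta 7, Gamma 11, Delta 7, Epsilon 9.
At 37 seats: Alpha 1, Beta 7, Gamma 12, Delta 8, Epsilon 9.
Alpha drops from 2 to 1.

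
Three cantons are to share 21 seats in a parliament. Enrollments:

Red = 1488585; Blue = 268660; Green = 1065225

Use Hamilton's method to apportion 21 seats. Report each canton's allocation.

Total 2822470; standard divisor 2822470/21 ≈ 134403.333.
Standard quotas: Red 11.0755, Blue 1.9989, Green 7.9256.
Lower quotas: Red 11, Blue 1, Green 7 (sum 19, leaving 2 seats).
Remainders in descending order: Blue 0.9989, Green 0.9256, Red 0.0755.
The surplus seats go to Blue, Green.

Red 11; Blue 2; Green 8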